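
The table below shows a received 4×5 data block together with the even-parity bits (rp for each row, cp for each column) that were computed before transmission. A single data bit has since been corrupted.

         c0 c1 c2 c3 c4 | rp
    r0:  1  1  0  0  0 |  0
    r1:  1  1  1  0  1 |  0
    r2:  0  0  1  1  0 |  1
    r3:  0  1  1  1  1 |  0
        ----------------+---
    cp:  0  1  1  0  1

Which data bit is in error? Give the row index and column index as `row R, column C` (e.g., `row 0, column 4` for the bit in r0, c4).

row 2, column 4

Recompute each row's even parity and compare to rp:
  r0: data parity 0, sent rp 0 → ok
  r1: data parity 0, sent rp 0 → ok
  r2: data parity 0, sent rp 1 → mismatch
  r3: data parity 0, sent rp 0 → ok
Recompute each column's even parity and compare to cp:
  c0: data parity 0, sent cp 0 → ok
  c1: data parity 1, sent cp 1 → ok
  c2: data parity 1, sent cp 1 → ok
  c3: data parity 0, sent cp 0 → ok
  c4: data parity 0, sent cp 1 → mismatch
Exactly one row (r2) and one column (c4) fail → the flipped bit is at their intersection.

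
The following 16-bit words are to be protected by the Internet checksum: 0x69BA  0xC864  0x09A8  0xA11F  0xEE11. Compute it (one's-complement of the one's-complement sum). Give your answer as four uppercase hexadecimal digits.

One's-complement addition (fold any carry out of bit 15 back into bit 0):
  0x69BA + 0xC864 = 0x1321E → wrap carry → 0x321F
  0x321F + 0x09A8 = 0x03BC7
  0x3BC7 + 0xA11F = 0x0DCE6
  0xDCE6 + 0xEE11 = 0x1CAF7 → wrap carry → 0xCAF8
One's-complement sum = 0xCAF8.
Checksum = ~0xCAF8 & 0xFFFF = 0x3507.

3507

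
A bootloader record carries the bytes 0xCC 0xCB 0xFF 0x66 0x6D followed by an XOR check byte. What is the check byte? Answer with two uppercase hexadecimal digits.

F3

XOR the bytes together:
  start with 0xCC
  0xCC ⊕ 0xCB = 0x07
  0x07 ⊕ 0xFF = 0xF8
  0xF8 ⊕ 0x66 = 0x9E
  0x9E ⊕ 0x6D = 0xF3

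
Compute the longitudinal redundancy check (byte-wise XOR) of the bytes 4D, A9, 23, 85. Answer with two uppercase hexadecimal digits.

XOR the bytes together:
  start with 0x4D
  0x4D ⊕ 0xA9 = 0xE4
  0xE4 ⊕ 0x23 = 0xC7
  0xC7 ⊕ 0x85 = 0x42

42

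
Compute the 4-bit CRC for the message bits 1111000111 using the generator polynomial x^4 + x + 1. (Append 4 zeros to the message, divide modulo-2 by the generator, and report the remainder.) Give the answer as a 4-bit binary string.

Append 4 zeros: 11110001110000. Divide by 10011 (XOR where the leading bit is 1):
  pos 0: 11110 XOR 10011 = 01101
  pos 1: 11010 XOR 10011 = 01001
  pos 2: 10010 XOR 10011 = 00001
  pos 6: 11110 XOR 10011 = 01101
  pos 7: 11010 XOR 10011 = 01001
  pos 8: 10010 XOR 10011 = 00001
Remainder (last 4 bits) = 0010. This is the CRC / FCS.

0010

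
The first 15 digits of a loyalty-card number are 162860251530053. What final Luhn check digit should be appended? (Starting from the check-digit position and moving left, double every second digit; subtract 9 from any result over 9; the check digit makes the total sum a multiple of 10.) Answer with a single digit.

Partial digits right→left: 3 5 0 0 3 5 1 5 2 0 6 8 2 6 1
Double every second digit counting from the check-digit position (so the 1st, 3rd, 5th, ... of the partial from the right).
  doubled (with −9 where >9): 6 0 6 2 4 3 4 2 → sum 27
  kept as-is: 5 0 5 5 0 8 6 → sum 29
Total = 27 + 29 = 56.
Check digit = (10 − (56 mod 10)) mod 10 = 4.

4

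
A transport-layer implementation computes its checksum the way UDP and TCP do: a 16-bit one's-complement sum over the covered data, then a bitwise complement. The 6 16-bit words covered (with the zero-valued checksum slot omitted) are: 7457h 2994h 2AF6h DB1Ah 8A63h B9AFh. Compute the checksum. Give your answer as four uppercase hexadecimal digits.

17F0

One's-complement addition (fold any carry out of bit 15 back into bit 0):
  0x7457 + 0x2994 = 0x09DEB
  0x9DEB + 0x2AF6 = 0x0C8E1
  0xC8E1 + 0xDB1A = 0x1A3FB → wrap carry → 0xA3FC
  0xA3FC + 0x8A63 = 0x12E5F → wrap carry → 0x2E60
  0x2E60 + 0xB9AF = 0x0E80F
One's-complement sum = 0xE80F.
Checksum = ~0xE80F & 0xFFFF = 0x17F0.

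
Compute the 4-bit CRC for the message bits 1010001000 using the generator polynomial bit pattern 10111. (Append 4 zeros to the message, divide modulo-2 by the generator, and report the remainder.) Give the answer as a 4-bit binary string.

1101

Append 4 zeros: 10100010000000. Divide by 10111 (XOR where the leading bit is 1):
  pos 0: 10100 XOR 10111 = 00011
  pos 3: 11010 XOR 10111 = 01101
  pos 4: 11010 XOR 10111 = 01101
  pos 5: 11010 XOR 10111 = 01101
  pos 6: 11010 XOR 10111 = 01101
  pos 7: 11010 XOR 10111 = 01101
  pos 8: 11010 XOR 10111 = 01101
  pos 9: 11010 XOR 10111 = 01101
Remainder (last 4 bits) = 1101. This is the CRC / FCS.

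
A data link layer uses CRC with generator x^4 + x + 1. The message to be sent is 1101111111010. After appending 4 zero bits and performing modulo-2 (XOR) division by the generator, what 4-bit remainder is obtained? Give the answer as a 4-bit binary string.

1010

Append 4 zeros: 11011111110100000. Divide by 10011 (XOR where the leading bit is 1):
  pos 0: 11011 XOR 10011 = 01000
  pos 1: 10001 XOR 10011 = 00010
  pos 4: 10111 XOR 10011 = 00100
  pos 6: 10010 XOR 10011 = 00001
  pos 10: 11000 XOR 10011 = 01011
  pos 11: 10110 XOR 10011 = 00101
Remainder (last 4 bits) = 1010. This is the CRC / FCS.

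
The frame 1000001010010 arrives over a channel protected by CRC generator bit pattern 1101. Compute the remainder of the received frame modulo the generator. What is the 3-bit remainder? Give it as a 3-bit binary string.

Modulo-2 division of 1000001010010 by 1101:
  pos 0: 1000 XOR 1101 = 0101
  pos 1: 1010 XOR 1101 = 0111
  pos 2: 1110 XOR 1101 = 0011
  pos 4: 1110 XOR 1101 = 0011
  pos 6: 1110 XOR 1101 = 0011
  pos 8: 1101 XOR 1101 = 0000
Remainder = 000 (zero — the frame passes the CRC check).

000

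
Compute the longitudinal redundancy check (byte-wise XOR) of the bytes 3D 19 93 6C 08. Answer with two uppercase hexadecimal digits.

D3

XOR the bytes together:
  start with 0x3D
  0x3D ⊕ 0x19 = 0x24
  0x24 ⊕ 0x93 = 0xB7
  0xB7 ⊕ 0x6C = 0xDB
  0xDB ⊕ 0x08 = 0xD3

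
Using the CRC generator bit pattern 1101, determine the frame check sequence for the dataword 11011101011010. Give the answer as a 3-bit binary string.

Append 3 zeros: 11011101011010000. Divide by 1101 (XOR where the leading bit is 1):
  pos 0: 1101 XOR 1101 = 0000
  pos 4: 1101 XOR 1101 = 0000
  pos 9: 1101 XOR 1101 = 0000
Remainder (last 3 bits) = 000. This is the CRC / FCS.

000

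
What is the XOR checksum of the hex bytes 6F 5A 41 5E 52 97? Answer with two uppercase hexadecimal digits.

XOR the bytes together:
  start with 0x6F
  0x6F ⊕ 0x5A = 0x35
  0x35 ⊕ 0x41 = 0x74
  0x74 ⊕ 0x5E = 0x2A
  0x2A ⊕ 0x52 = 0x78
  0x78 ⊕ 0x97 = 0xEF

EF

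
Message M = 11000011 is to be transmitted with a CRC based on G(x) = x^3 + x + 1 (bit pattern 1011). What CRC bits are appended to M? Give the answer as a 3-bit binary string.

010

Append 3 zeros: 11000011000. Divide by 1011 (XOR where the leading bit is 1):
  pos 0: 1100 XOR 1011 = 0111
  pos 1: 1110 XOR 1011 = 0101
  pos 2: 1010 XOR 1011 = 0001
  pos 5: 1110 XOR 1011 = 0101
  pos 6: 1010 XOR 1011 = 0001
Remainder (last 3 bits) = 010. This is the CRC / FCS.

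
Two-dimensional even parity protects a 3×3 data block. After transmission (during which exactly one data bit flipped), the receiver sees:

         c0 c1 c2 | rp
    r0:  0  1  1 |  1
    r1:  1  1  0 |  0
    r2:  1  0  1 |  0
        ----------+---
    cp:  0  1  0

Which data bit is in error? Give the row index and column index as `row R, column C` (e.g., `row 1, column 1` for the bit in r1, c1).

Recompute each row's even parity and compare to rp:
  r0: data parity 0, sent rp 1 → mismatch
  r1: data parity 0, sent rp 0 → ok
  r2: data parity 0, sent rp 0 → ok
Recompute each column's even parity and compare to cp:
  c0: data parity 0, sent cp 0 → ok
  c1: data parity 0, sent cp 1 → mismatch
  c2: data parity 0, sent cp 0 → ok
Exactly one row (r0) and one column (c1) fail → the flipped bit is at their intersection.

row 0, column 1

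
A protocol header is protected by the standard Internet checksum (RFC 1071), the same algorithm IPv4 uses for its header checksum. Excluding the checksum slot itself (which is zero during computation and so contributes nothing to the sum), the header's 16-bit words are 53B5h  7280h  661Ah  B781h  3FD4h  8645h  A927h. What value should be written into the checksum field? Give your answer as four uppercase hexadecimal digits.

One's-complement addition (fold any carry out of bit 15 back into bit 0):
  0x53B5 + 0x7280 = 0x0C635
  0xC635 + 0x661A = 0x12C4F → wrap carry → 0x2C50
  0x2C50 + 0xB781 = 0x0E3D1
  0xE3D1 + 0x3FD4 = 0x123A5 → wrap carry → 0x23A6
  0x23A6 + 0x8645 = 0x0A9EB
  0xA9EB + 0xA927 = 0x15312 → wrap carry → 0x5313
One's-complement sum = 0x5313.
Checksum = ~0x5313 & 0xFFFF = 0xACEC.

ACEC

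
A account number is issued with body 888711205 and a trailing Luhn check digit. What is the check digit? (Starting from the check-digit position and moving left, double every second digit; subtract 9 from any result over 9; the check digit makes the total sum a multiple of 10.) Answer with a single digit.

Partial digits right→left: 5 0 2 1 1 7 8 8 8
Double every second digit counting from the check-digit position (so the 1st, 3rd, 5th, ... of the partial from the right).
  doubled (with −9 where >9): 1 4 2 7 7 → sum 21
  kept as-is: 0 1 7 8 → sum 16
Total = 21 + 16 = 37.
Check digit = (10 − (37 mod 10)) mod 10 = 3.

3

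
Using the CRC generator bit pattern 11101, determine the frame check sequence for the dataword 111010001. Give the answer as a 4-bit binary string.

Append 4 zeros: 1110100010000. Divide by 11101 (XOR where the leading bit is 1):
  pos 0: 11101 XOR 11101 = 00000
  pos 8: 10000 XOR 11101 = 01101
Remainder (last 4 bits) = 1101. This is the CRC / FCS.

1101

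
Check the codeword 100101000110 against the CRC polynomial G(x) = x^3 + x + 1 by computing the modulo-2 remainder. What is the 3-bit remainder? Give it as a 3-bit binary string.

Modulo-2 division of 100101000110 by 1011:
  pos 0: 1001 XOR 1011 = 0010
  pos 2: 1001 XOR 1011 = 0010
  pos 4: 1000 XOR 1011 = 0011
  pos 6: 1101 XOR 1011 = 0110
  pos 7: 1101 XOR 1011 = 0110
  pos 8: 1100 XOR 1011 = 0111
Remainder = 111 (nonzero — an error is detected).

111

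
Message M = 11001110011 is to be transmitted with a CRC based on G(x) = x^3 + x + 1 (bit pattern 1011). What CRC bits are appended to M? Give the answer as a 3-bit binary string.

Append 3 zeros: 11001110011000. Divide by 1011 (XOR where the leading bit is 1):
  pos 0: 1100 XOR 1011 = 0111
  pos 1: 1111 XOR 1011 = 0100
  pos 2: 1001 XOR 1011 = 0010
  pos 4: 1010 XOR 1011 = 0001
  pos 7: 1011 XOR 1011 = 0000
Remainder (last 3 bits) = 000. This is the CRC / FCS.

000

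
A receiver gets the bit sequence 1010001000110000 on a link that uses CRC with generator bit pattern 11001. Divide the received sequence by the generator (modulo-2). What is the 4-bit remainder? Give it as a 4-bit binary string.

Modulo-2 division of 1010001000110000 by 11001:
  pos 0: 10100 XOR 11001 = 01101
  pos 1: 11010 XOR 11001 = 00011
  pos 4: 11100 XOR 11001 = 00101
  pos 6: 10101 XOR 11001 = 01100
  pos 7: 11001 XOR 11001 = 00000
Remainder = 0000 (zero — the frame passes the CRC check).

0000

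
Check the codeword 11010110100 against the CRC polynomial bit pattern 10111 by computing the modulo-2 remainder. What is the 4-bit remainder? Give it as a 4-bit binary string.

Modulo-2 division of 11010110100 by 10111:
  pos 0: 11010 XOR 10111 = 01101
  pos 1: 11011 XOR 10111 = 01100
  pos 2: 11001 XOR 10111 = 01110
  pos 3: 11100 XOR 10111 = 01011
  pos 4: 10111 XOR 10111 = 00000
Remainder = 0000 (zero — the frame passes the CRC check).

0000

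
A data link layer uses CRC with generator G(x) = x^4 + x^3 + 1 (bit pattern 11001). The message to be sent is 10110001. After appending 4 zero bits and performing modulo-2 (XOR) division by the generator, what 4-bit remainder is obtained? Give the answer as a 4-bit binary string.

1111

Append 4 zeros: 101100010000. Divide by 11001 (XOR where the leading bit is 1):
  pos 0: 10110 XOR 11001 = 01111
  pos 1: 11110 XOR 11001 = 00111
  pos 3: 11101 XOR 11001 = 00100
  pos 5: 10000 XOR 11001 = 01001
  pos 6: 10010 XOR 11001 = 01011
  pos 7: 10110 XOR 11001 = 01111
Remainder (last 4 bits) = 1111. This is the CRC / FCS.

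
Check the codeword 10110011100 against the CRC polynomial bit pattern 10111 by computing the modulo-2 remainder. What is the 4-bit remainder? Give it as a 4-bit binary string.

0000

Modulo-2 division of 10110011100 by 10111:
  pos 0: 10110 XOR 10111 = 00001
  pos 4: 10111 XOR 10111 = 00000
Remainder = 0000 (zero — the frame passes the CRC check).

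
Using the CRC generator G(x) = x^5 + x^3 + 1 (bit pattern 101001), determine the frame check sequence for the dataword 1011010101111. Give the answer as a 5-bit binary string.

11100

Append 5 zeros: 101101010111100000. Divide by 101001 (XOR where the leading bit is 1):
  pos 0: 101101 XOR 101001 = 000100
  pos 3: 100010 XOR 101001 = 001011
  pos 5: 101111 XOR 101001 = 000110
  pos 8: 110110 XOR 101001 = 011111
  pos 9: 111110 XOR 101001 = 010111
  pos 10: 101110 XOR 101001 = 000111
Remainder (last 5 bits) = 11100. This is the CRC / FCS.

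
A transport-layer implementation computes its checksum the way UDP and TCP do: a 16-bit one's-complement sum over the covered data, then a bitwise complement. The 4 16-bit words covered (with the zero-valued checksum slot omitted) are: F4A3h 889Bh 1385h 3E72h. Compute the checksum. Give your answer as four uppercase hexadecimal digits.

30C9

One's-complement addition (fold any carry out of bit 15 back into bit 0):
  0xF4A3 + 0x889B = 0x17D3E → wrap carry → 0x7D3F
  0x7D3F + 0x1385 = 0x090C4
  0x90C4 + 0x3E72 = 0x0CF36
One's-complement sum = 0xCF36.
Checksum = ~0xCF36 & 0xFFFF = 0x30C9.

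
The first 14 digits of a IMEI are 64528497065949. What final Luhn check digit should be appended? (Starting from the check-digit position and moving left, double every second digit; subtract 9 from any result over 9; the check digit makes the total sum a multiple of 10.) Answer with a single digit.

7

Partial digits right→left: 9 4 9 5 6 0 7 9 4 8 2 5 4 6
Double every second digit counting from the check-digit position (so the 1st, 3rd, 5th, ... of the partial from the right).
  doubled (with −9 where >9): 9 9 3 5 8 4 8 → sum 46
  kept as-is: 4 5 0 9 8 5 6 → sum 37
Total = 46 + 37 = 83.
Check digit = (10 − (83 mod 10)) mod 10 = 7.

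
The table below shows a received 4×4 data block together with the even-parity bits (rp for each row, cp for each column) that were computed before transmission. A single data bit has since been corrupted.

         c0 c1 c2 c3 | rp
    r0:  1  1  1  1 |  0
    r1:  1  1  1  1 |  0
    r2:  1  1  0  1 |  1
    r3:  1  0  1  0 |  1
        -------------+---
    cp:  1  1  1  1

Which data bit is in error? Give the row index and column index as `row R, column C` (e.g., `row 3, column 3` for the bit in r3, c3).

row 3, column 0

Recompute each row's even parity and compare to rp:
  r0: data parity 0, sent rp 0 → ok
  r1: data parity 0, sent rp 0 → ok
  r2: data parity 1, sent rp 1 → ok
  r3: data parity 0, sent rp 1 → mismatch
Recompute each column's even parity and compare to cp:
  c0: data parity 0, sent cp 1 → mismatch
  c1: data parity 1, sent cp 1 → ok
  c2: data parity 1, sent cp 1 → ok
  c3: data parity 1, sent cp 1 → ok
Exactly one row (r3) and one column (c0) fail → the flipped bit is at their intersection.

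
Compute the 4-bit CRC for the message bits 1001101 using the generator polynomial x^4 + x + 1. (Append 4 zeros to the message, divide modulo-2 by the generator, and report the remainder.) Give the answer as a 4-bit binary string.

Append 4 zeros: 10011010000. Divide by 10011 (XOR where the leading bit is 1):
  pos 0: 10011 XOR 10011 = 00000
  pos 6: 10000 XOR 10011 = 00011
Remainder (last 4 bits) = 0011. This is the CRC / FCS.

0011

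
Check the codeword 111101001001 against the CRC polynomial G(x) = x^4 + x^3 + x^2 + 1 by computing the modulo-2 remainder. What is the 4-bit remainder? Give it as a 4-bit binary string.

0100

Modulo-2 division of 111101001001 by 11101:
  pos 0: 11110 XOR 11101 = 00011
  pos 3: 11100 XOR 11101 = 00001
  pos 7: 11001 XOR 11101 = 00100
Remainder = 0100 (nonzero — an error is detected).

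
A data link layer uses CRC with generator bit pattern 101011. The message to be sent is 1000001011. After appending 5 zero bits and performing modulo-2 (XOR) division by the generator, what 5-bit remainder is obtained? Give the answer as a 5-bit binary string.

00110

Append 5 zeros: 100000101100000. Divide by 101011 (XOR where the leading bit is 1):
  pos 0: 100000 XOR 101011 = 001011
  pos 2: 101110 XOR 101011 = 000101
  pos 5: 101110 XOR 101011 = 000101
  pos 8: 101000 XOR 101011 = 000011
Remainder (last 5 bits) = 00110. This is the CRC / FCS.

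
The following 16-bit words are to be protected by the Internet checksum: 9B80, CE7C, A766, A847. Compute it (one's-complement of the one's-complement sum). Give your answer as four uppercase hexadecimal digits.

4654

One's-complement addition (fold any carry out of bit 15 back into bit 0):
  0x9B80 + 0xCE7C = 0x169FC → wrap carry → 0x69FD
  0x69FD + 0xA766 = 0x11163 → wrap carry → 0x1164
  0x1164 + 0xA847 = 0x0B9AB
One's-complement sum = 0xB9AB.
Checksum = ~0xB9AB & 0xFFFF = 0x4654.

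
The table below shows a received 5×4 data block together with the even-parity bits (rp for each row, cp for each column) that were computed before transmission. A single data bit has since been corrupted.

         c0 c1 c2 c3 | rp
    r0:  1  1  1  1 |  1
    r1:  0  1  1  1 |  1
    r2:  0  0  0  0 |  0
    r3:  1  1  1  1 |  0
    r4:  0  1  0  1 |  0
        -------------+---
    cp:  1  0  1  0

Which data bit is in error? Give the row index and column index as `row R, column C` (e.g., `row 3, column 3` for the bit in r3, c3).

row 0, column 0

Recompute each row's even parity and compare to rp:
  r0: data parity 0, sent rp 1 → mismatch
  r1: data parity 1, sent rp 1 → ok
  r2: data parity 0, sent rp 0 → ok
  r3: data parity 0, sent rp 0 → ok
  r4: data parity 0, sent rp 0 → ok
Recompute each column's even parity and compare to cp:
  c0: data parity 0, sent cp 1 → mismatch
  c1: data parity 0, sent cp 0 → ok
  c2: data parity 1, sent cp 1 → ok
  c3: data parity 0, sent cp 0 → ok
Exactly one row (r0) and one column (c0) fail → the flipped bit is at their intersection.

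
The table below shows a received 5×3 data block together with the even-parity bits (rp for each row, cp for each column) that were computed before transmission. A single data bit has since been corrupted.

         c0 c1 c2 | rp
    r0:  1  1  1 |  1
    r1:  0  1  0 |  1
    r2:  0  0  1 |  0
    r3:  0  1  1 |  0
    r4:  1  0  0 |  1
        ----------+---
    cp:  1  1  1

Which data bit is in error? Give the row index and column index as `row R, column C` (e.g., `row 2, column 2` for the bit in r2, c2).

Recompute each row's even parity and compare to rp:
  r0: data parity 1, sent rp 1 → ok
  r1: data parity 1, sent rp 1 → ok
  r2: data parity 1, sent rp 0 → mismatch
  r3: data parity 0, sent rp 0 → ok
  r4: data parity 1, sent rp 1 → ok
Recompute each column's even parity and compare to cp:
  c0: data parity 0, sent cp 1 → mismatch
  c1: data parity 1, sent cp 1 → ok
  c2: data parity 1, sent cp 1 → ok
Exactly one row (r2) and one column (c0) fail → the flipped bit is at their intersection.

row 2, column 0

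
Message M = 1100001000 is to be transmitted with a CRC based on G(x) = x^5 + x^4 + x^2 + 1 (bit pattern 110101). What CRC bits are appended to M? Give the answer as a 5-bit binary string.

00001

Append 5 zeros: 110000100000000. Divide by 110101 (XOR where the leading bit is 1):
  pos 0: 110000 XOR 110101 = 000101
  pos 3: 101100 XOR 110101 = 011001
  pos 4: 110010 XOR 110101 = 000111
  pos 7: 111000 XOR 110101 = 001101
  pos 9: 110100 XOR 110101 = 000001
Remainder (last 5 bits) = 00001. This is the CRC / FCS.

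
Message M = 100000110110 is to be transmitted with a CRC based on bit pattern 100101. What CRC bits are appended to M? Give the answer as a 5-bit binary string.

01110

Append 5 zeros: 10000011011000000. Divide by 100101 (XOR where the leading bit is 1):
  pos 0: 100000 XOR 100101 = 000101
  pos 3: 101110 XOR 100101 = 001011
  pos 5: 101111 XOR 100101 = 001010
  pos 7: 101000 XOR 100101 = 001101
  pos 9: 110100 XOR 100101 = 010001
  pos 10: 100010 XOR 100101 = 000111
Remainder (last 5 bits) = 01110. This is the CRC / FCS.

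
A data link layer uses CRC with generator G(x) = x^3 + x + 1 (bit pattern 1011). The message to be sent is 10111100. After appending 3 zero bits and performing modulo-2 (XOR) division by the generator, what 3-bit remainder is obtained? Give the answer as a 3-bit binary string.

010

Append 3 zeros: 10111100000. Divide by 1011 (XOR where the leading bit is 1):
  pos 0: 1011 XOR 1011 = 0000
  pos 4: 1100 XOR 1011 = 0111
  pos 5: 1110 XOR 1011 = 0101
  pos 6: 1010 XOR 1011 = 0001
Remainder (last 3 bits) = 010. This is the CRC / FCS.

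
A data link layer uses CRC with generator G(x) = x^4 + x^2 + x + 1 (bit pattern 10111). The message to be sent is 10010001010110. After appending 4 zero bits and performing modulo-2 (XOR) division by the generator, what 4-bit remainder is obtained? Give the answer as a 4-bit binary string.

0110

Append 4 zeros: 100100010101100000. Divide by 10111 (XOR where the leading bit is 1):
  pos 0: 10010 XOR 10111 = 00101
  pos 2: 10100 XOR 10111 = 00011
  pos 5: 11101 XOR 10111 = 01010
  pos 6: 10100 XOR 10111 = 00011
  pos 9: 11110 XOR 10111 = 01001
  pos 10: 10010 XOR 10111 = 00101
  pos 12: 10100 XOR 10111 = 00011
Remainder (last 4 bits) = 0110. This is the CRC / FCS.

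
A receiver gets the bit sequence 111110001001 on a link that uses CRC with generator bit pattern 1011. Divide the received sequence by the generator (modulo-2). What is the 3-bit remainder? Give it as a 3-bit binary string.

000

Modulo-2 division of 111110001001 by 1011:
  pos 0: 1111 XOR 1011 = 0100
  pos 1: 1001 XOR 1011 = 0010
  pos 3: 1000 XOR 1011 = 0011
  pos 5: 1101 XOR 1011 = 0110
  pos 6: 1100 XOR 1011 = 0111
  pos 7: 1110 XOR 1011 = 0101
  pos 8: 1011 XOR 1011 = 0000
Remainder = 000 (zero — the frame passes the CRC check).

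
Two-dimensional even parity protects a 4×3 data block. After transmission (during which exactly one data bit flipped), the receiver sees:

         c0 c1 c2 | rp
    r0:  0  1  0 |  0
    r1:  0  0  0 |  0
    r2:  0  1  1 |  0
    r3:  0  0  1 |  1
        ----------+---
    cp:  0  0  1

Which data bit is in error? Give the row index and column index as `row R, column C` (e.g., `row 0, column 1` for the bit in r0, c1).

row 0, column 2

Recompute each row's even parity and compare to rp:
  r0: data parity 1, sent rp 0 → mismatch
  r1: data parity 0, sent rp 0 → ok
  r2: data parity 0, sent rp 0 → ok
  r3: data parity 1, sent rp 1 → ok
Recompute each column's even parity and compare to cp:
  c0: data parity 0, sent cp 0 → ok
  c1: data parity 0, sent cp 0 → ok
  c2: data parity 0, sent cp 1 → mismatch
Exactly one row (r0) and one column (c2) fail → the flipped bit is at their intersection.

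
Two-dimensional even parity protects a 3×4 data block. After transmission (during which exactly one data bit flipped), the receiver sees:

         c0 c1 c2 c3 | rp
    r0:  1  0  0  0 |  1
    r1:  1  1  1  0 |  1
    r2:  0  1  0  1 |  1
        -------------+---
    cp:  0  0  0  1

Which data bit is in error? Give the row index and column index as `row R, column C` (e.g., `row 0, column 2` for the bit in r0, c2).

row 2, column 2

Recompute each row's even parity and compare to rp:
  r0: data parity 1, sent rp 1 → ok
  r1: data parity 1, sent rp 1 → ok
  r2: data parity 0, sent rp 1 → mismatch
Recompute each column's even parity and compare to cp:
  c0: data parity 0, sent cp 0 → ok
  c1: data parity 0, sent cp 0 → ok
  c2: data parity 1, sent cp 0 → mismatch
  c3: data parity 1, sent cp 1 → ok
Exactly one row (r2) and one column (c2) fail → the flipped bit is at their intersection.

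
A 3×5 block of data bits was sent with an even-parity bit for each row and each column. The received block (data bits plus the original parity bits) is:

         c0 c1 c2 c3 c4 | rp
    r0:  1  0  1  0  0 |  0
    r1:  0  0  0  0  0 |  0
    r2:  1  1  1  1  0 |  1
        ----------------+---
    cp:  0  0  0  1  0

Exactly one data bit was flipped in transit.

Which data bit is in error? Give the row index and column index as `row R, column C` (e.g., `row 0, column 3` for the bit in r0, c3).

Recompute each row's even parity and compare to rp:
  r0: data parity 0, sent rp 0 → ok
  r1: data parity 0, sent rp 0 → ok
  r2: data parity 0, sent rp 1 → mismatch
Recompute each column's even parity and compare to cp:
  c0: data parity 0, sent cp 0 → ok
  c1: data parity 1, sent cp 0 → mismatch
  c2: data parity 0, sent cp 0 → ok
  c3: data parity 1, sent cp 1 → ok
  c4: data parity 0, sent cp 0 → ok
Exactly one row (r2) and one column (c1) fail → the flipped bit is at their intersection.

row 2, column 1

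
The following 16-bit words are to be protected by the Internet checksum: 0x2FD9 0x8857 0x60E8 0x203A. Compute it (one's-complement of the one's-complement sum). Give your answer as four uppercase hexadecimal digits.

One's-complement addition (fold any carry out of bit 15 back into bit 0):
  0x2FD9 + 0x8857 = 0x0B830
  0xB830 + 0x60E8 = 0x11918 → wrap carry → 0x1919
  0x1919 + 0x203A = 0x03953
One's-complement sum = 0x3953.
Checksum = ~0x3953 & 0xFFFF = 0xC6AC.

C6AC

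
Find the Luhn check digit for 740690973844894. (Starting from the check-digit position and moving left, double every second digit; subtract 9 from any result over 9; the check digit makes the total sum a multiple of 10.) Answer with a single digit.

0

Partial digits right→left: 4 9 8 4 4 8 3 7 9 0 9 6 0 4 7
Double every second digit counting from the check-digit position (so the 1st, 3rd, 5th, ... of the partial from the right).
  doubled (with −9 where >9): 8 7 8 6 9 9 0 5 → sum 52
  kept as-is: 9 4 8 7 0 6 4 → sum 38
Total = 52 + 38 = 90.
Check digit = (10 − (90 mod 10)) mod 10 = 0.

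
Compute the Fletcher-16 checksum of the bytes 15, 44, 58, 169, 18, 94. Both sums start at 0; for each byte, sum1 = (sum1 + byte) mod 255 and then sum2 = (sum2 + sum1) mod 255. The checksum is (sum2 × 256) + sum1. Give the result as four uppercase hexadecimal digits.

9F8F

Running sums (mod 255):
  after byte 0 (15): sum1=15, sum2=15
  after byte 1 (44): sum1=59, sum2=74
  after byte 2 (58): sum1=117, sum2=191
  after byte 3 (169): sum1=31, sum2=222
  after byte 4 (18): sum1=49, sum2=16
  after byte 5 (94): sum1=143, sum2=159
Checksum = sum2·256 + sum1 = 159·256 + 143 = 40847 = 0x9F8F.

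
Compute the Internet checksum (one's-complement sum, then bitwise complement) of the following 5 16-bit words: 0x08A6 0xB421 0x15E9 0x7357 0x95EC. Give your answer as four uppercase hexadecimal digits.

One's-complement addition (fold any carry out of bit 15 back into bit 0):
  0x08A6 + 0xB421 = 0x0BCC7
  0xBCC7 + 0x15E9 = 0x0D2B0
  0xD2B0 + 0x7357 = 0x14607 → wrap carry → 0x4608
  0x4608 + 0x95EC = 0x0DBF4
One's-complement sum = 0xDBF4.
Checksum = ~0xDBF4 & 0xFFFF = 0x240B.

240B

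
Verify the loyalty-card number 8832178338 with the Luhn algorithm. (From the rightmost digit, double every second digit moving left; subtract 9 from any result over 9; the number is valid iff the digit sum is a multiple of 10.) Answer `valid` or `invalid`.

invalid

From the right, keep odd positions and double even positions (subtract 9 from any doubled value over 9):
  doubled (positions 2,4,...): 6 7 2 6 7 → sum 28
  kept (positions 1,3,...): 8 3 7 2 8 → sum 28
Total = 56.
56 mod 10 = 6, so the number is invalid.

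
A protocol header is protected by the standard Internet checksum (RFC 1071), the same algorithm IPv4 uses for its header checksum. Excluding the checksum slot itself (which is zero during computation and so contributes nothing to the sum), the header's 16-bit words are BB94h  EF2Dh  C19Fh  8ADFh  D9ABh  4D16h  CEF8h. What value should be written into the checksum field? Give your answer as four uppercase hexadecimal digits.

1303

One's-complement addition (fold any carry out of bit 15 back into bit 0):
  0xBB94 + 0xEF2D = 0x1AAC1 → wrap carry → 0xAAC2
  0xAAC2 + 0xC19F = 0x16C61 → wrap carry → 0x6C62
  0x6C62 + 0x8ADF = 0x0F741
  0xF741 + 0xD9AB = 0x1D0EC → wrap carry → 0xD0ED
  0xD0ED + 0x4D16 = 0x11E03 → wrap carry → 0x1E04
  0x1E04 + 0xCEF8 = 0x0ECFC
One's-complement sum = 0xECFC.
Checksum = ~0xECFC & 0xFFFF = 0x1303.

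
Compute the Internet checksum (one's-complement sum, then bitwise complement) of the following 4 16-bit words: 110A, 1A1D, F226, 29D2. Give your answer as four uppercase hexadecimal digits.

One's-complement addition (fold any carry out of bit 15 back into bit 0):
  0x110A + 0x1A1D = 0x02B27
  0x2B27 + 0xF226 = 0x11D4D → wrap carry → 0x1D4E
  0x1D4E + 0x29D2 = 0x04720
One's-complement sum = 0x4720.
Checksum = ~0x4720 & 0xFFFF = 0xB8DF.

B8DF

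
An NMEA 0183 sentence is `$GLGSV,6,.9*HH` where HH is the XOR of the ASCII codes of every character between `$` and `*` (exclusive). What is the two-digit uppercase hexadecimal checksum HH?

68

XOR the ASCII codes of the payload characters:
  'G' = 0x47 → acc = 0x47
  'L' = 0x4C → acc = 0x0B
  'G' = 0x47 → acc = 0x4C
  'S' = 0x53 → acc = 0x1F
  'V' = 0x56 → acc = 0x49
  ',' = 0x2C → acc = 0x65
  '6' = 0x36 → acc = 0x53
  ',' = 0x2C → acc = 0x7F
  '.' = 0x2E → acc = 0x51
  '9' = 0x39 → acc = 0x68
Checksum = 0x68.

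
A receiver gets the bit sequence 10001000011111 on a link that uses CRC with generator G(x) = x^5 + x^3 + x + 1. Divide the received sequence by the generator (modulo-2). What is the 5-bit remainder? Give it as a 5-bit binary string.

Modulo-2 division of 10001000011111 by 101011:
  pos 0: 100010 XOR 101011 = 001001
  pos 2: 100100 XOR 101011 = 001111
  pos 4: 111101 XOR 101011 = 010110
  pos 5: 101101 XOR 101011 = 000110
  pos 8: 110111 XOR 101011 = 011100
Remainder = 11100 (nonzero — an error is detected).

11100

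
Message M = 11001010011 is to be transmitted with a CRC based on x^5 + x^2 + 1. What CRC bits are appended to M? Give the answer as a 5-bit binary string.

10000

Append 5 zeros: 1100101001100000. Divide by 100101 (XOR where the leading bit is 1):
  pos 0: 110010 XOR 100101 = 010111
  pos 1: 101111 XOR 100101 = 001010
  pos 3: 101000 XOR 100101 = 001101
  pos 5: 110111 XOR 100101 = 010010
  pos 6: 100100 XOR 100101 = 000001
Remainder (last 5 bits) = 10000. This is the CRC / FCS.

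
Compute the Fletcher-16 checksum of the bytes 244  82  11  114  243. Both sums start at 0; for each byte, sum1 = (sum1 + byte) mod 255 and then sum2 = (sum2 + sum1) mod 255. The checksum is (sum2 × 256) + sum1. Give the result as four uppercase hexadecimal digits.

0CB8

Running sums (mod 255):
  after byte 0 (244): sum1=244, sum2=244
  after byte 1 (82): sum1=71, sum2=60
  after byte 2 (11): sum1=82, sum2=142
  after byte 3 (114): sum1=196, sum2=83
  after byte 4 (243): sum1=184, sum2=12
Checksum = sum2·256 + sum1 = 12·256 + 184 = 3256 = 0x0CB8.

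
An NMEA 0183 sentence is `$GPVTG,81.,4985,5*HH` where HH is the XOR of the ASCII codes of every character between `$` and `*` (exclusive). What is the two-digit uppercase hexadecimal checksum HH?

XOR the ASCII codes of the payload characters:
  'G' = 0x47 → acc = 0x47
  'P' = 0x50 → acc = 0x17
  'V' = 0x56 → acc = 0x41
  'T' = 0x54 → acc = 0x15
  'G' = 0x47 → acc = 0x52
  ',' = 0x2C → acc = 0x7E
  '8' = 0x38 → acc = 0x46
  '1' = 0x31 → acc = 0x77
  '.' = 0x2E → acc = 0x59
  ',' = 0x2C → acc = 0x75
  '4' = 0x34 → acc = 0x41
  '9' = 0x39 → acc = 0x78
  '8' = 0x38 → acc = 0x40
  '5' = 0x35 → acc = 0x75
  ',' = 0x2C → acc = 0x59
  '5' = 0x35 → acc = 0x6C
Checksum = 0x6C.

6C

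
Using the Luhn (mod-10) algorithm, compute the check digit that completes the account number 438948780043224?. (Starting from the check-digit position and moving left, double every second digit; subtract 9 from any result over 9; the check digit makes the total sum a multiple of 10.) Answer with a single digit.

Partial digits right→left: 4 2 2 3 4 0 0 8 7 8 4 9 8 3 4
Double every second digit counting from the check-digit position (so the 1st, 3rd, 5th, ... of the partial from the right).
  doubled (with −9 where >9): 8 4 8 0 5 8 7 8 → sum 48
  kept as-is: 2 3 0 8 8 9 3 → sum 33
Total = 48 + 33 = 81.
Check digit = (10 − (81 mod 10)) mod 10 = 9.

9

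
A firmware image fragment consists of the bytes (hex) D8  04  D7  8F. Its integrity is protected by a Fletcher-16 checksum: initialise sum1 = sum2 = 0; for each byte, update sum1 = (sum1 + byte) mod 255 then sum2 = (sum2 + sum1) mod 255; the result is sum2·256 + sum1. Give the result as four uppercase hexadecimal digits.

AE44

Running sums (mod 255):
  after byte 0 (D8): sum1=216, sum2=216
  after byte 1 (04): sum1=220, sum2=181
  after byte 2 (D7): sum1=180, sum2=106
  after byte 3 (8F): sum1=68, sum2=174
Checksum = sum2·256 + sum1 = 174·256 + 68 = 44612 = 0xAE44.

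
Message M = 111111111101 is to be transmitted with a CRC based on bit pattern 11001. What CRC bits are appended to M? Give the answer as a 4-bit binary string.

0101

Append 4 zeros: 1111111111010000. Divide by 11001 (XOR where the leading bit is 1):
  pos 0: 11111 XOR 11001 = 00110
  pos 2: 11011 XOR 11001 = 00010
  pos 5: 10111 XOR 11001 = 01110
  pos 6: 11100 XOR 11001 = 00101
  pos 8: 10110 XOR 11001 = 01111
  pos 9: 11110 XOR 11001 = 00111
  pos 11: 11100 XOR 11001 = 00101
Remainder (last 4 bits) = 0101. This is the CRC / FCS.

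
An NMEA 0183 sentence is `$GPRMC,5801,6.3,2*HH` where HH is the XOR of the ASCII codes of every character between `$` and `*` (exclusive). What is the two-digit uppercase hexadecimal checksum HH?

72

XOR the ASCII codes of the payload characters:
  'G' = 0x47 → acc = 0x47
  'P' = 0x50 → acc = 0x17
  'R' = 0x52 → acc = 0x45
  'M' = 0x4D → acc = 0x08
  'C' = 0x43 → acc = 0x4B
  ',' = 0x2C → acc = 0x67
  '5' = 0x35 → acc = 0x52
  '8' = 0x38 → acc = 0x6A
  '0' = 0x30 → acc = 0x5A
  '1' = 0x31 → acc = 0x6B
  ',' = 0x2C → acc = 0x47
  '6' = 0x36 → acc = 0x71
  '.' = 0x2E → acc = 0x5F
  '3' = 0x33 → acc = 0x6C
  ',' = 0x2C → acc = 0x40
  '2' = 0x32 → acc = 0x72
Checksum = 0x72.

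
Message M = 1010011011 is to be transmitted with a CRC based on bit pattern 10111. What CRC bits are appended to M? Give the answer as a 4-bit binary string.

Append 4 zeros: 10100110110000. Divide by 10111 (XOR where the leading bit is 1):
  pos 0: 10100 XOR 10111 = 00011
  pos 3: 11110 XOR 10111 = 01001
  pos 4: 10011 XOR 10111 = 00100
  pos 6: 10010 XOR 10111 = 00101
  pos 8: 10100 XOR 10111 = 00011
Remainder (last 4 bits) = 0110. This is the CRC / FCS.

0110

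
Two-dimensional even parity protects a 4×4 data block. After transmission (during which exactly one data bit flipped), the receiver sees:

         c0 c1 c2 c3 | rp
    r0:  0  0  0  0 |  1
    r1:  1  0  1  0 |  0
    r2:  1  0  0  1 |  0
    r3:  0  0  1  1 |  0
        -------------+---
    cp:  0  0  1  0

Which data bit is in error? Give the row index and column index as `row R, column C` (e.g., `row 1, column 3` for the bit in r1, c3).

Recompute each row's even parity and compare to rp:
  r0: data parity 0, sent rp 1 → mismatch
  r1: data parity 0, sent rp 0 → ok
  r2: data parity 0, sent rp 0 → ok
  r3: data parity 0, sent rp 0 → ok
Recompute each column's even parity and compare to cp:
  c0: data parity 0, sent cp 0 → ok
  c1: data parity 0, sent cp 0 → ok
  c2: data parity 0, sent cp 1 → mismatch
  c3: data parity 0, sent cp 0 → ok
Exactly one row (r0) and one column (c2) fail → the flipped bit is at their intersection.

row 0, column 2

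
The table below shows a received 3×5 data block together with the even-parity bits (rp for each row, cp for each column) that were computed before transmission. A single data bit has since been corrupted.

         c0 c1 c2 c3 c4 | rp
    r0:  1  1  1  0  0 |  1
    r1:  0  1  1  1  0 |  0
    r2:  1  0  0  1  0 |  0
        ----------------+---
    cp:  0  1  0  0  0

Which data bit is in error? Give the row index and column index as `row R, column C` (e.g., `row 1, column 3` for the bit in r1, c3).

row 1, column 1

Recompute each row's even parity and compare to rp:
  r0: data parity 1, sent rp 1 → ok
  r1: data parity 1, sent rp 0 → mismatch
  r2: data parity 0, sent rp 0 → ok
Recompute each column's even parity and compare to cp:
  c0: data parity 0, sent cp 0 → ok
  c1: data parity 0, sent cp 1 → mismatch
  c2: data parity 0, sent cp 0 → ok
  c3: data parity 0, sent cp 0 → ok
  c4: data parity 0, sent cp 0 → ok
Exactly one row (r1) and one column (c1) fail → the flipped bit is at their intersection.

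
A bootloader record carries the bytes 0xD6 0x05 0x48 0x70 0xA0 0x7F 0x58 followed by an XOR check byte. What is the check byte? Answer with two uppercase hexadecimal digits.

XOR the bytes together:
  start with 0xD6
  0xD6 ⊕ 0x05 = 0xD3
  0xD3 ⊕ 0x48 = 0x9B
  0x9B ⊕ 0x70 = 0xEB
  0xEB ⊕ 0xA0 = 0x4B
  0x4B ⊕ 0x7F = 0x34
  0x34 ⊕ 0x58 = 0x6C

6C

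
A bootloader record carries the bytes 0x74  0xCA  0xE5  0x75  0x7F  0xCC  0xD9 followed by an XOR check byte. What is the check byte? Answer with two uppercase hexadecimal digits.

XOR the bytes together:
  start with 0x74
  0x74 ⊕ 0xCA = 0xBE
  0xBE ⊕ 0xE5 = 0x5B
  0x5B ⊕ 0x75 = 0x2E
  0x2E ⊕ 0x7F = 0x51
  0x51 ⊕ 0xCC = 0x9D
  0x9D ⊕ 0xD9 = 0x44

44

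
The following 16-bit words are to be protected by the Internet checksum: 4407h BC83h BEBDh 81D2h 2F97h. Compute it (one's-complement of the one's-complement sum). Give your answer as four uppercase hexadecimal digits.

One's-complement addition (fold any carry out of bit 15 back into bit 0):
  0x4407 + 0xBC83 = 0x1008A → wrap carry → 0x008B
  0x008B + 0xBEBD = 0x0BF48
  0xBF48 + 0x81D2 = 0x1411A → wrap carry → 0x411B
  0x411B + 0x2F97 = 0x070B2
One's-complement sum = 0x70B2.
Checksum = ~0x70B2 & 0xFFFF = 0x8F4D.

8F4D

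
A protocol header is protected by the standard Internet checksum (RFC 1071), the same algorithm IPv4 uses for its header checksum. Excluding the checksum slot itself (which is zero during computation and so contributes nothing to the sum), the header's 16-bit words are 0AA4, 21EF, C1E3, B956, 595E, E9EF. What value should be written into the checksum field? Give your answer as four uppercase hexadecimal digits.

One's-complement addition (fold any carry out of bit 15 back into bit 0):
  0x0AA4 + 0x21EF = 0x02C93
  0x2C93 + 0xC1E3 = 0x0EE76
  0xEE76 + 0xB956 = 0x1A7CC → wrap carry → 0xA7CD
  0xA7CD + 0x595E = 0x1012B → wrap carry → 0x012C
  0x012C + 0xE9EF = 0x0EB1B
One's-complement sum = 0xEB1B.
Checksum = ~0xEB1B & 0xFFFF = 0x14E4.

14E4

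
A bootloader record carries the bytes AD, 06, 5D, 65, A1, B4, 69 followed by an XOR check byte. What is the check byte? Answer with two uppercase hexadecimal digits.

XOR the bytes together:
  start with 0xAD
  0xAD ⊕ 0x06 = 0xAB
  0xAB ⊕ 0x5D = 0xF6
  0xF6 ⊕ 0x65 = 0x93
  0x93 ⊕ 0xA1 = 0x32
  0x32 ⊕ 0xB4 = 0x86
  0x86 ⊕ 0x69 = 0xEF

EF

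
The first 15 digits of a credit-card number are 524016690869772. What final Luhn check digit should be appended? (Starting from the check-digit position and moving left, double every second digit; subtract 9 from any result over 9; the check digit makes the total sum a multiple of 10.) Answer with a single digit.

3

Partial digits right→left: 2 7 7 9 6 8 0 9 6 6 1 0 4 2 5
Double every second digit counting from the check-digit position (so the 1st, 3rd, 5th, ... of the partial from the right).
  doubled (with −9 where >9): 4 5 3 0 3 2 8 1 → sum 26
  kept as-is: 7 9 8 9 6 0 2 → sum 41
Total = 26 + 41 = 67.
Check digit = (10 − (67 mod 10)) mod 10 = 3.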